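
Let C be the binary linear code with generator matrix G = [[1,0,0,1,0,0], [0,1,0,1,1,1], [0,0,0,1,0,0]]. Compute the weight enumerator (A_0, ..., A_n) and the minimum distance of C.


Weight distribution: A_0 = 1, A_1 = 2, A_2 = 1, A_3 = 1, A_4 = 2, A_5 = 1. Minimum distance d = 1.

Enumerate all 2^3 = 8 messages m ∈ F_2^3.
For each, compute codeword c = mG in F_2^6, then tally its weight.
  m = 000 → c = 000000, weight = 0.
  m = 100 → c = 100100, weight = 2.
  m = 010 → c = 010111, weight = 4.
  m = 110 → c = 110011, weight = 4.
  m = 001 → c = 000100, weight = 1.
  m = 101 → c = 100000, weight = 1.
  m = 011 → c = 010011, weight = 3.
  m = 111 → c = 110111, weight = 5.
Tally weights:
  weight 0: 1 codewords.
  weight 1: 2 codewords.
  weight 2: 1 codewords.
  weight 3: 1 codewords.
  weight 4: 2 codewords.
  weight 5: 1 codewords.
Minimum distance d = smallest w > 0 with A_w > 0 = 1.
Sanity: Σ A_w = 8 = 2^3 = 8 ✓.


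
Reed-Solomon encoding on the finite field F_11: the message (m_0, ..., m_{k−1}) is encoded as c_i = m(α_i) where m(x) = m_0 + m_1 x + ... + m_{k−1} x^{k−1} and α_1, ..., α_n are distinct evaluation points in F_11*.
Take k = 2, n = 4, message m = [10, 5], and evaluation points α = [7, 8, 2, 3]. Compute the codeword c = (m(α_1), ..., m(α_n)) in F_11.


c = [1, 6, 9, 3]

Message polynomial: m(x) = 10 + 5·x (mod 11).
For each evaluation point α_i, compute m(α_i) mod 11:
  α_1 = 7: Horner steps 5 → 1, so m(7) = 1.
  α_2 = 8: Horner steps 5 → 6, so m(8) = 6.
  α_3 = 2: Horner steps 5 → 9, so m(2) = 9.
  α_4 = 3: Horner steps 5 → 3, so m(3) = 3.
Codeword c = [1, 6, 9, 3] ∈ F_11^4.


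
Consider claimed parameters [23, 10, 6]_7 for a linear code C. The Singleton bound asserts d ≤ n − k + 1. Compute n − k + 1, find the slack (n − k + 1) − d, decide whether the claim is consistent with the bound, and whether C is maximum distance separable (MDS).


Singleton RHS = n − k + 1 = 14, slack = 8, bound satisfied, not MDS.

Singleton bound: d ≤ n − k + 1.
Here n = 23, k = 10, so n − k + 1 = 14.
Given d = 6, check d ≤ 14: YES.
Slack = (n − k + 1) − d = 8.
The code is NOT MDS (slack = 8 > 0).
Description: the claimed parameters are [23, 10, 6]_7; such a code would be non-MDS.


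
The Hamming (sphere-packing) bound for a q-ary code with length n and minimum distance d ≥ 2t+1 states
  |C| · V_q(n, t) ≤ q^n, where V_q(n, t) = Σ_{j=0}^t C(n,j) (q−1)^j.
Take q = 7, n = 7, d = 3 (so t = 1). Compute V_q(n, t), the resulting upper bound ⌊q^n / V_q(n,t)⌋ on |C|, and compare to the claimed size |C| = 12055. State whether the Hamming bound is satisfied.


V_q(n, t) = 43, q^n = 823543, Hamming bound = 19152, |C| = 12055 ≤ bound (satisfied).

Step 1: Compute V_q(n, t) = Σ_{j=0}^1 C(n, j) (q−1)^j.
  j = 0: C(7,0)·(6)^0 = 1·1 = 1.
  j = 1: C(7,1)·(6)^1 = 7·6 = 42.
  V_q(n, t) = 1 + 42 = 43.
Step 2: q^n = 7^7 = 823543.
Step 3: Hamming bound ⌊q^n / V_q(n,t)⌋ = ⌊823543/43⌋ = 19152.
Step 4: Compare |C| = 12055 to 19152: satisfied.
The claimed |C| lies below the Hamming bound.


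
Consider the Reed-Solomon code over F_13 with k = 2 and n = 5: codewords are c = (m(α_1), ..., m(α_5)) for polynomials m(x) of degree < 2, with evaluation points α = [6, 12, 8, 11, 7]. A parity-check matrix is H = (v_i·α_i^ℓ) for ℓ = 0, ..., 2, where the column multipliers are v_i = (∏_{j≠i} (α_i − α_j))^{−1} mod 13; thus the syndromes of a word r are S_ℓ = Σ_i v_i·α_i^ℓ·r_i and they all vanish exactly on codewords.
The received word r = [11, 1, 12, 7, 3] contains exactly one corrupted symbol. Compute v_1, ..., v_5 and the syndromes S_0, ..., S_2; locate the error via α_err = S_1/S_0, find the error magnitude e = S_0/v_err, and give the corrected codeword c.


S = (4, 2, 1), error at position 5, error magnitude e = 11, c = [11, 1, 12, 7, 5].

Step 1: column multipliers v_i = (∏_{j≠i}(α_i − α_j))^{−1} mod 13.
  i = 1 (α = 6): (6−12)(6−8)(6−11)(6−7) = (−6)·(−2)·(−5)·(−1) = 60 ≡ 8, so v_1 = 8^{−1} = 5 (mod 13).
  i = 2 (α = 12): (12−6)(12−8)(12−11)(12−7) = 6·4·1·5 = 120 ≡ 3, so v_2 = 3^{−1} = 9 (mod 13).
  i = 3 (α = 8): (8−6)(8−12)(8−11)(8−7) = 2·(−4)·(−3)·1 = 24 ≡ 11, so v_3 = 11^{−1} = 6 (mod 13).
  i = 4 (α = 11): (11−6)(11−12)(11−8)(11−7) = 5·(−1)·3·4 = −60 ≡ 5, so v_4 = 5^{−1} = 8 (mod 13).
  i = 5 (α = 7): (7−6)(7−12)(7−8)(7−11) = 1·(−5)·(−1)·(−4) = −20 ≡ 6, so v_5 = 6^{−1} = 11 (mod 13).
  v = [5, 9, 6, 8, 11].
Step 2: syndromes of r = [11, 1, 12, 7, 3] (all sums mod 13).
  S_0 = Σ v_i r_i = 5·11 + 9·1 + 6·12 + 8·7 + 11·3 = 225 ≡ 4.
  S_1 = Σ v_i α_i r_i = 5·6·11 + 9·12·1 + 6·8·12 + 8·11·7 + 11·7·3 = 1861 ≡ 2.
  α_i^2 mod 13 = [10, 1, 12, 4, 10].
  S_2 = Σ v_i α_i^2 r_i = 5·10·11 + 9·1·1 + 6·12·12 + 8·4·7 + 11·10·3 = 1977 ≡ 1.
  S = (4, 2, 1) ≠ 0, so r is not a codeword (an error is present).
Step 3: locate the error. For a single error e at position i, S_ℓ = v_i·e·α_i^ℓ, so α_err = S_1/S_0.
  S_0^{−1} = 4^{−1} = 10 (mod 13), so α_err = 2·10 = 20 ≡ 7 = α_5. Error position i = 5.
  Consistency check: S_2/S_1 = 1·7 = 7 ≡ 7 = α_err ✓ (single-error assumption holds).
Step 4: error magnitude e = S_0/v_5 = S_0·∏_{j≠5}(α_5 − α_j) = 4·6 = 24 ≡ 11 (mod 13).
Step 5: correct position 5: c_5 = r_5 − e = 3 − 11 ≡ 5 (mod 13). Hence c = [11, 1, 12, 7, 5].
  Check: interpolating c through the α_i gives m(x) = 8 + 7·x (degree < 2) with m(α_i) = c_i for every i, so c is indeed a codeword.


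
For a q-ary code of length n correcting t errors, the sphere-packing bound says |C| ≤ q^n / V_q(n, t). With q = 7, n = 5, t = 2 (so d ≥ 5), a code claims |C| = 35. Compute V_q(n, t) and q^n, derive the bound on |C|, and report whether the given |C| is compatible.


V_q(n, t) = 391, q^n = 16807, Hamming bound = 42, |C| = 35 ≤ bound (satisfied).

Step 1: Compute V_q(n, t) = Σ_{j=0}^2 C(n, j) (q−1)^j.
  j = 0: C(5,0)·(6)^0 = 1·1 = 1.
  j = 1: C(5,1)·(6)^1 = 5·6 = 30.
  j = 2: C(5,2)·(6)^2 = 10·36 = 360.
  V_q(n, t) = 1 + 30 + 360 = 391.
Step 2: q^n = 7^5 = 16807.
Step 3: Hamming bound ⌊q^n / V_q(n,t)⌋ = ⌊16807/391⌋ = 42.
Step 4: Compare |C| = 35 to 42: satisfied.
The claimed |C| lies below the Hamming bound.


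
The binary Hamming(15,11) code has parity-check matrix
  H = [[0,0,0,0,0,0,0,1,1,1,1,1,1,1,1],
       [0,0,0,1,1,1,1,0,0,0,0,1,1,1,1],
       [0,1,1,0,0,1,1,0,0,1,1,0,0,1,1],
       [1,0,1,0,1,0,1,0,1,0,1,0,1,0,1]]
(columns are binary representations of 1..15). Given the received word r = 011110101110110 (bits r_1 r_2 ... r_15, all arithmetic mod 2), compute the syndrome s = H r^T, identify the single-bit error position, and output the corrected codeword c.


s = (1, 1, 0, 0)^T, error position = 12, corrected codeword c = 011110101111110

Compute s = H r^T mod 2 one row at a time:
  s_1 = 0 + 1 + 1 + 1 + 0 + 1 + 1 + 0 = 5 ≡ 1 (mod 2).
  s_2 = 1 + 1 + 0 + 1 + 0 + 1 + 1 + 0 = 5 ≡ 1 (mod 2).
  s_3 = 1 + 1 + 0 + 1 + 1 + 1 + 1 + 0 = 6 ≡ 0 (mod 2).
  s_4 = 0 + 1 + 1 + 1 + 1 + 1 + 1 + 0 = 6 ≡ 0 (mod 2).
s = (1, 1, 0, 0)^T — this equals column 12 of H (binary 1100), so error is at position 12.
Correct: flip bit 12 of r = 011110101110110 to get c = 011110101111110.


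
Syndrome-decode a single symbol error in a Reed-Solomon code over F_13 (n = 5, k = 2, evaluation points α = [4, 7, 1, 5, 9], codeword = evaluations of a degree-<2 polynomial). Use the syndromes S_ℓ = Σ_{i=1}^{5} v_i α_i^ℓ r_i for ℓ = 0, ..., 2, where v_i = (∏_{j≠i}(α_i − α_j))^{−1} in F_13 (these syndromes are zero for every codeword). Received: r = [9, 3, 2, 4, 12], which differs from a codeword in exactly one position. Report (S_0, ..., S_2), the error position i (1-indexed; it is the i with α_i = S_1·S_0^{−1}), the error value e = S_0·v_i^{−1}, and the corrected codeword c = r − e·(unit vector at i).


S = (6, 4, 7), error at position 4, error magnitude e = 10, c = [9, 3, 2, 7, 12].

Step 1: column multipliers v_i = (∏_{j≠i}(α_i − α_j))^{−1} mod 13.
  i = 1 (α = 4): (4−7)(4−1)(4−5)(4−9) = (−3)·3·(−1)·(−5) = −45 ≡ 7, so v_1 = 7^{−1} = 2 (mod 13).
  i = 2 (α = 7): (7−4)(7−1)(7−5)(7−9) = 3·6·2·(−2) = −72 ≡ 6, so v_2 = 6^{−1} = 11 (mod 13).
  i = 3 (α = 1): (1−4)(1−7)(1−5)(1−9) = (−3)·(−6)·(−4)·(−8) = 576 ≡ 4, so v_3 = 4^{−1} = 10 (mod 13).
  i = 4 (α = 5): (5−4)(5−7)(5−1)(5−9) = 1·(−2)·4·(−4) = 32 ≡ 6, so v_4 = 6^{−1} = 11 (mod 13).
  i = 5 (α = 9): (9−4)(9−7)(9−1)(9−5) = 5·2·8·4 = 320 ≡ 8, so v_5 = 8^{−1} = 5 (mod 13).
  v = [2, 11, 10, 11, 5].
Step 2: syndromes of r = [9, 3, 2, 4, 12] (all sums mod 13).
  S_0 = Σ v_i r_i = 2·9 + 11·3 + 10·2 + 11·4 + 5·12 = 175 ≡ 6.
  S_1 = Σ v_i α_i r_i = 2·4·9 + 11·7·3 + 10·1·2 + 11·5·4 + 5·9·12 = 1083 ≡ 4.
  α_i^2 mod 13 = [3, 10, 1, 12, 3].
  S_2 = Σ v_i α_i^2 r_i = 2·3·9 + 11·10·3 + 10·1·2 + 11·12·4 + 5·3·12 = 1112 ≡ 7.
  S = (6, 4, 7) ≠ 0, so r is not a codeword (an error is present).
Step 3: locate the error. For a single error e at position i, S_ℓ = v_i·e·α_i^ℓ, so α_err = S_1/S_0.
  S_0^{−1} = 6^{−1} = 11 (mod 13), so α_err = 4·11 = 44 ≡ 5 = α_4. Error position i = 4.
  Consistency check: S_2/S_1 = 7·10 = 70 ≡ 5 = α_err ✓ (single-error assumption holds).
Step 4: error magnitude e = S_0/v_4 = S_0·∏_{j≠4}(α_4 − α_j) = 6·6 = 36 ≡ 10 (mod 13).
Step 5: correct position 4: c_4 = r_4 − e = 4 − 10 ≡ 7 (mod 13). Hence c = [9, 3, 2, 7, 12].
  Check: interpolating c through the α_i gives m(x) = 4 + 11·x (degree < 2) with m(α_i) = c_i for every i, so c is indeed a codeword.


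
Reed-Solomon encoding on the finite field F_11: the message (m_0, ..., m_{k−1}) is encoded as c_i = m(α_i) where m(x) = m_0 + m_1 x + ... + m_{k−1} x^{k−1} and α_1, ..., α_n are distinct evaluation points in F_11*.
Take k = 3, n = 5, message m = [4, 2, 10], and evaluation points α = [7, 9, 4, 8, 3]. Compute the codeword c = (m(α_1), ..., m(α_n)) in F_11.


c = [2, 7, 7, 0, 1]

Message polynomial: m(x) = 4 + 2·x + 10·x^2 (mod 11).
For each evaluation point α_i, compute m(α_i) mod 11:
  α_1 = 7: Horner steps 10 → 6 → 2, so m(7) = 2.
  α_2 = 9: Horner steps 10 → 4 → 7, so m(9) = 7.
  α_3 = 4: Horner steps 10 → 9 → 7, so m(4) = 7.
  α_4 = 8: Horner steps 10 → 5 → 0, so m(8) = 0.
  α_5 = 3: Horner steps 10 → 10 → 1, so m(3) = 1.
Codeword c = [2, 7, 7, 0, 1] ∈ F_11^5.


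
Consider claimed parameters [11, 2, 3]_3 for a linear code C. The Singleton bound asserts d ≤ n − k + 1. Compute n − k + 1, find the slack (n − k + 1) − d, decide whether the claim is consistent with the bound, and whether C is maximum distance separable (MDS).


Singleton RHS = n − k + 1 = 10, slack = 7, bound satisfied, not MDS.

Singleton bound: d ≤ n − k + 1.
Here n = 11, k = 2, so n − k + 1 = 10.
Given d = 3, check d ≤ 10: YES.
Slack = (n − k + 1) − d = 7.
The code is NOT MDS (slack = 7 > 0).
Description: the claimed parameters are [11, 2, 3]_3; such a code would be non-MDS.


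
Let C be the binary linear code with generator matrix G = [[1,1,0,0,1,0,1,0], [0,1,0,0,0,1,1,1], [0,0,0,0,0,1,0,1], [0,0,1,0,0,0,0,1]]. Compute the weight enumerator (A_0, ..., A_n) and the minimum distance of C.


Weight distribution: A_0 = 1, A_2 = 5, A_4 = 7, A_6 = 3. Minimum distance d = 2.

Enumerate all 2^4 = 16 messages m ∈ F_2^4.
For each, compute codeword c = mG in F_2^8, then tally its weight.
  m = 0000 → c = 00000000, weight = 0.
  m = 1000 → c = 11001010, weight = 4.
  m = 0100 → c = 01000111, weight = 4.
  m = 1100 → c = 10001101, weight = 4.
  m = 0010 → c = 00000101, weight = 2.
  m = 1010 → c = 11001111, weight = 6.
  m = 0110 → c = 01000010, weight = 2.
  m = 1110 → c = 10001000, weight = 2.
  m = 0001 → c = 00100001, weight = 2.
  m = 1001 → c = 11101011, weight = 6.
  m = 0101 → c = 01100110, weight = 4.
  m = 1101 → c = 10101100, weight = 4.
  m = 0011 → c = 00100100, weight = 2.
  m = 1011 → c = 11101110, weight = 6.
  m = 0111 → c = 01100011, weight = 4.
  m = 1111 → c = 10101001, weight = 4.
Tally weights:
  weight 0: 1 codewords.
  weight 2: 5 codewords.
  weight 4: 7 codewords.
  weight 6: 3 codewords.
Minimum distance d = smallest w > 0 with A_w > 0 = 2.
Sanity: Σ A_w = 16 = 2^4 = 16 ✓.


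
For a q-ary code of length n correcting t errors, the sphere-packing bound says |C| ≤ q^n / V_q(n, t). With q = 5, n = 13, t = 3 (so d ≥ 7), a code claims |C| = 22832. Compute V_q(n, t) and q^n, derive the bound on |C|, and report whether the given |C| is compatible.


V_q(n, t) = 19605, q^n = 1220703125, Hamming bound = 62264, |C| = 22832 ≤ bound (satisfied).

Step 1: Compute V_q(n, t) = Σ_{j=0}^3 C(n, j) (q−1)^j.
  j = 0: C(13,0)·(4)^0 = 1·1 = 1.
  j = 1: C(13,1)·(4)^1 = 13·4 = 52.
  j = 2: C(13,2)·(4)^2 = 78·16 = 1248.
  j = 3: C(13,3)·(4)^3 = 286·64 = 18304.
  V_q(n, t) = 1 + 52 + 1248 + 18304 = 19605.
Step 2: q^n = 5^13 = 1220703125.
Step 3: Hamming bound ⌊q^n / V_q(n,t)⌋ = ⌊1220703125/19605⌋ = 62264.
Step 4: Compare |C| = 22832 to 62264: satisfied.
The claimed |C| lies below the Hamming bound.


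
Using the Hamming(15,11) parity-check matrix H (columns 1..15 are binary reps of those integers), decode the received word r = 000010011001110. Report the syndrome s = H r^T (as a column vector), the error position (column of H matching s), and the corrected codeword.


s = (1, 0, 1, 1)^T, error position = 11, corrected codeword c = 000010011011110

Compute s = H r^T mod 2 one row at a time:
  s_1 = 1 + 1 + 0 + 0 + 1 + 1 + 1 + 0 = 5 ≡ 1 (mod 2).
  s_2 = 0 + 1 + 0 + 0 + 1 + 1 + 1 + 0 = 4 ≡ 0 (mod 2).
  s_3 = 0 + 0 + 0 + 0 + 0 + 0 + 1 + 0 = 1 ≡ 1 (mod 2).
  s_4 = 0 + 0 + 1 + 0 + 1 + 0 + 1 + 0 = 3 ≡ 1 (mod 2).
s = (1, 0, 1, 1)^T — this equals column 11 of H (binary 1011), so error is at position 11.
Correct: flip bit 11 of r = 000010011001110 to get c = 000010011011110.


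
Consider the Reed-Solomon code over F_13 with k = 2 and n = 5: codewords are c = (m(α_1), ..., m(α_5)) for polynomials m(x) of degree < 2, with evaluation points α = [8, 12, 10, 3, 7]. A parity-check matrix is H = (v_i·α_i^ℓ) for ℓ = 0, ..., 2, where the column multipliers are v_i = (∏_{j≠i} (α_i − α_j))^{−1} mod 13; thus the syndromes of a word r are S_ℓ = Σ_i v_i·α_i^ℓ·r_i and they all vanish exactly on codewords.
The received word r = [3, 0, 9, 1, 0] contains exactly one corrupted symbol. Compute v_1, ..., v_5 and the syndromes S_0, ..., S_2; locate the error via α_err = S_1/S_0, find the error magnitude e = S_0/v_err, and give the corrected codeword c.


S = (7, 6, 7), error at position 2, error magnitude e = 11, c = [3, 2, 9, 1, 0].

Step 1: column multipliers v_i = (∏_{j≠i}(α_i − α_j))^{−1} mod 13.
  i = 1 (α = 8): (8−12)(8−10)(8−3)(8−7) = (−4)·(−2)·5·1 = 40 ≡ 1, so v_1 = 1^{−1} = 1 (mod 13).
  i = 2 (α = 12): (12−8)(12−10)(12−3)(12−7) = 4·2·9·5 = 360 ≡ 9, so v_2 = 9^{−1} = 3 (mod 13).
  i = 3 (α = 10): (10−8)(10−12)(10−3)(10−7) = 2·(−2)·7·3 = −84 ≡ 7, so v_3 = 7^{−1} = 2 (mod 13).
  i = 4 (α = 3): (3−8)(3−12)(3−10)(3−7) = (−5)·(−9)·(−7)·(−4) = 1260 ≡ 12, so v_4 = 12^{−1} = 12 (mod 13).
  i = 5 (α = 7): (7−8)(7−12)(7−10)(7−3) = (−1)·(−5)·(−3)·4 = −60 ≡ 5, so v_5 = 5^{−1} = 8 (mod 13).
  v = [1, 3, 2, 12, 8].
Step 2: syndromes of r = [3, 0, 9, 1, 0] (all sums mod 13).
  S_0 = Σ v_i r_i = 1·3 + 3·0 + 2·9 + 12·1 + 8·0 = 33 ≡ 7.
  S_1 = Σ v_i α_i r_i = 1·8·3 + 3·12·0 + 2·10·9 + 12·3·1 + 8·7·0 = 240 ≡ 6.
  α_i^2 mod 13 = [12, 1, 9, 9, 10].
  S_2 = Σ v_i α_i^2 r_i = 1·12·3 + 3·1·0 + 2·9·9 + 12·9·1 + 8·10·0 = 306 ≡ 7.
  S = (7, 6, 7) ≠ 0, so r is not a codeword (an error is present).
Step 3: locate the error. For a single error e at position i, S_ℓ = v_i·e·α_i^ℓ, so α_err = S_1/S_0.
  S_0^{−1} = 7^{−1} = 2 (mod 13), so α_err = 6·2 = 12 ≡ 12 = α_2. Error position i = 2.
  Consistency check: S_2/S_1 = 7·11 = 77 ≡ 12 = α_err ✓ (single-error assumption holds).
Step 4: error magnitude e = S_0/v_2 = S_0·∏_{j≠2}(α_2 − α_j) = 7·9 = 63 ≡ 11 (mod 13).
Step 5: correct position 2: c_2 = r_2 − e = 0 − 11 ≡ 2 (mod 13). Hence c = [3, 2, 9, 1, 0].
  Check: interpolating c through the α_i gives m(x) = 5 + 3·x (degree < 2) with m(α_i) = c_i for every i, so c is indeed a codeword.


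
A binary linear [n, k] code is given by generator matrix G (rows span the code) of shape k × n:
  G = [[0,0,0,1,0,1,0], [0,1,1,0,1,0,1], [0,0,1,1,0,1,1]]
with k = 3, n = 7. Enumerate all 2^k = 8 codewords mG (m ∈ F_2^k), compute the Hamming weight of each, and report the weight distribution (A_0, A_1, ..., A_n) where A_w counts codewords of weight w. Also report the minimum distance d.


Weight distribution: A_0 = 1, A_2 = 3, A_4 = 3, A_6 = 1. Minimum distance d = 2.

Enumerate all 2^3 = 8 messages m ∈ F_2^3.
For each, compute codeword c = mG in F_2^7, then tally its weight.
  m = 000 → c = 0000000, weight = 0.
  m = 100 → c = 0001010, weight = 2.
  m = 010 → c = 0110101, weight = 4.
  m = 110 → c = 0111111, weight = 6.
  m = 001 → c = 0011011, weight = 4.
  m = 101 → c = 0010001, weight = 2.
  m = 011 → c = 0101110, weight = 4.
  m = 111 → c = 0100100, weight = 2.
Tally weights:
  weight 0: 1 codewords.
  weight 2: 3 codewords.
  weight 4: 3 codewords.
  weight 6: 1 codewords.
Minimum distance d = smallest w > 0 with A_w > 0 = 2.
Sanity: Σ A_w = 8 = 2^3 = 8 ✓.


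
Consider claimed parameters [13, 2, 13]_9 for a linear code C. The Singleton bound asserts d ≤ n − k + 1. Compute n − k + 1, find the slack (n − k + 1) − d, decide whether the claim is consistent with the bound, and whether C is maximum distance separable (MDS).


Singleton RHS = n − k + 1 = 12, slack = -1, bound violated (no such code; not MDS).

Singleton bound: d ≤ n − k + 1.
Here n = 13, k = 2, so n − k + 1 = 12.
Given d = 13, check d ≤ 12: NO.
Slack = (n − k + 1) − d = -1.
The slack is negative: d = 13 exceeds n − k + 1 = 12 by 1, so the Singleton bound is violated and no linear [13, 2, 13]_9 code can exist. In particular it is not MDS (MDS requires d = n − k + 1 exactly).
Description: the claimed parameters are [13, 2, 13]_9; such a code would be impossible (violates the Singleton bound).


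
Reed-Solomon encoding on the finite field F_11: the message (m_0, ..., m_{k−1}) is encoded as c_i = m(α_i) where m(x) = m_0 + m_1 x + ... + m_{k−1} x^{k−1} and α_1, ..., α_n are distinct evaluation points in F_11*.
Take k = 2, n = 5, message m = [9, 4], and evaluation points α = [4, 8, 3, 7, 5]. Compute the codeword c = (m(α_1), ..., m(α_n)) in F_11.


c = [3, 8, 10, 4, 7]

Message polynomial: m(x) = 9 + 4·x (mod 11).
For each evaluation point α_i, compute m(α_i) mod 11:
  α_1 = 4: Horner steps 4 → 3, so m(4) = 3.
  α_2 = 8: Horner steps 4 → 8, so m(8) = 8.
  α_3 = 3: Horner steps 4 → 10, so m(3) = 10.
  α_4 = 7: Horner steps 4 → 4, so m(7) = 4.
  α_5 = 5: Horner steps 4 → 7, so m(5) = 7.
Codeword c = [3, 8, 10, 4, 7] ∈ F_11^5.


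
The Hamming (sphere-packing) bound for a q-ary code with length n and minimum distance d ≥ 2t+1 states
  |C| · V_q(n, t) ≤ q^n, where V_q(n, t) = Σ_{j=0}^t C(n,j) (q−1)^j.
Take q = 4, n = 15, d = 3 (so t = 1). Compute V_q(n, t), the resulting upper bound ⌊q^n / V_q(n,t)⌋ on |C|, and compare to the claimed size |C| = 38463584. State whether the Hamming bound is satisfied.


V_q(n, t) = 46, q^n = 1073741824, Hamming bound = 23342213, |C| = 38463584 > bound (violated).

Step 1: Compute V_q(n, t) = Σ_{j=0}^1 C(n, j) (q−1)^j.
  j = 0: C(15,0)·(3)^0 = 1·1 = 1.
  j = 1: C(15,1)·(3)^1 = 15·3 = 45.
  V_q(n, t) = 1 + 45 = 46.
Step 2: q^n = 4^15 = 1073741824.
Step 3: Hamming bound ⌊q^n / V_q(n,t)⌋ = ⌊1073741824/46⌋ = 23342213.
Step 4: Compare |C| = 38463584 to 23342213: violated.
The claimed |C| lies above the Hamming bound, so no 4-ary code of length 15 with d ≥ 3 can have 38463584 codewords.


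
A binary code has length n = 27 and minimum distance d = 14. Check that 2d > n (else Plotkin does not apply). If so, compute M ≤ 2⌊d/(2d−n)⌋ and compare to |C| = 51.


Plotkin bound M ≤ 28; given |C| = 51 > bound (violated).

Check applicability: 2d = 28, n = 27.
2d − n = 1 > 0, so Plotkin applies.
Compute d/(2d−n) = 14/1 ≈ 14.0000.
⌊d/(2d−n)⌋ = 14.
Plotkin bound: M ≤ 2·14 = 28.
Given |C| = 51, check: VIOLATED.
This |C| is above the Plotkin bound, so no binary code with n = 27, d = 14 and 51 codewords exists.


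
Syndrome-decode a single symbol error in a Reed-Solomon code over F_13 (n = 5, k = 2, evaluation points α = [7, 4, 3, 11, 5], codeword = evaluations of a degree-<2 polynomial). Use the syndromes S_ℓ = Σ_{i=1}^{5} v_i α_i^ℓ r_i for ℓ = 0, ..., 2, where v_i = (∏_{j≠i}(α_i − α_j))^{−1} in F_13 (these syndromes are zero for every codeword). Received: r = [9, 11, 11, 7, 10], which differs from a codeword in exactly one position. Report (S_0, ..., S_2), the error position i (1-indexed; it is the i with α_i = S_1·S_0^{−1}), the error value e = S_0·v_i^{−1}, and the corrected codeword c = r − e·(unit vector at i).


S = (4, 3, 12), error at position 2, error magnitude e = 7, c = [9, 4, 11, 7, 10].

Step 1: column multipliers v_i = (∏_{j≠i}(α_i − α_j))^{−1} mod 13.
  i = 1 (α = 7): (7−4)(7−3)(7−11)(7−5) = 3·4·(−4)·2 = −96 ≡ 8, so v_1 = 8^{−1} = 5 (mod 13).
  i = 2 (α = 4): (4−7)(4−3)(4−11)(4−5) = (−3)·1·(−7)·(−1) = −21 ≡ 5, so v_2 = 5^{−1} = 8 (mod 13).
  i = 3 (α = 3): (3−7)(3−4)(3−11)(3−5) = (−4)·(−1)·(−8)·(−2) = 64 ≡ 12, so v_3 = 12^{−1} = 12 (mod 13).
  i = 4 (α = 11): (11−7)(11−4)(11−3)(11−5) = 4·7·8·6 = 1344 ≡ 5, so v_4 = 5^{−1} = 8 (mod 13).
  i = 5 (α = 5): (5−7)(5−4)(5−3)(5−11) = (−2)·1·2·(−6) = 24 ≡ 11, so v_5 = 11^{−1} = 6 (mod 13).
  v = [5, 8, 12, 8, 6].
Step 2: syndromes of r = [9, 11, 11, 7, 10] (all sums mod 13).
  S_0 = Σ v_i r_i = 5·9 + 8·11 + 12·11 + 8·7 + 6·10 = 381 ≡ 4.
  S_1 = Σ v_i α_i r_i = 5·7·9 + 8·4·11 + 12·3·11 + 8·11·7 + 6·5·10 = 1979 ≡ 3.
  α_i^2 mod 13 = [10, 3, 9, 4, 12].
  S_2 = Σ v_i α_i^2 r_i = 5·10·9 + 8·3·11 + 12·9·11 + 8·4·7 + 6·12·10 = 2846 ≡ 12.
  S = (4, 3, 12) ≠ 0, so r is not a codeword (an error is present).
Step 3: locate the error. For a single error e at position i, S_ℓ = v_i·e·α_i^ℓ, so α_err = S_1/S_0.
  S_0^{−1} = 4^{−1} = 10 (mod 13), so α_err = 3·10 = 30 ≡ 4 = α_2. Error position i = 2.
  Consistency check: S_2/S_1 = 12·9 = 108 ≡ 4 = α_err ✓ (single-error assumption holds).
Step 4: error magnitude e = S_0/v_2 = S_0·∏_{j≠2}(α_2 − α_j) = 4·5 = 20 ≡ 7 (mod 13).
Step 5: correct position 2: c_2 = r_2 − e = 11 − 7 ≡ 4 (mod 13). Hence c = [9, 4, 11, 7, 10].
  Check: interpolating c through the α_i gives m(x) = 6 + 6·x (degree < 2) with m(α_i) = c_i for every i, so c is indeed a codeword.


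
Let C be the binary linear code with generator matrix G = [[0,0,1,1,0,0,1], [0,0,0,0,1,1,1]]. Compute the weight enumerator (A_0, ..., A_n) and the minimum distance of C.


Weight distribution: A_0 = 1, A_3 = 2, A_4 = 1. Minimum distance d = 3.

Enumerate all 2^2 = 4 messages m ∈ F_2^2.
For each, compute codeword c = mG in F_2^7, then tally its weight.
  m = 00 → c = 0000000, weight = 0.
  m = 10 → c = 0011001, weight = 3.
  m = 01 → c = 0000111, weight = 3.
  m = 11 → c = 0011110, weight = 4.
Tally weights:
  weight 0: 1 codewords.
  weight 3: 2 codewords.
  weight 4: 1 codewords.
Minimum distance d = smallest w > 0 with A_w > 0 = 3.
Sanity: Σ A_w = 4 = 2^2 = 4 ✓.


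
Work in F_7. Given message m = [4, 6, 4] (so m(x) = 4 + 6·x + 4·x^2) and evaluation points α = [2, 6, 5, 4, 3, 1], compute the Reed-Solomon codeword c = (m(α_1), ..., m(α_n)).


c = [4, 2, 1, 1, 2, 0]

Message polynomial: m(x) = 4 + 6·x + 4·x^2 (mod 7).
For each evaluation point α_i, compute m(α_i) mod 7:
  α_1 = 2: Horner steps 4 → 0 → 4, so m(2) = 4.
  α_2 = 6: Horner steps 4 → 2 → 2, so m(6) = 2.
  α_3 = 5: Horner steps 4 → 5 → 1, so m(5) = 1.
  α_4 = 4: Horner steps 4 → 1 → 1, so m(4) = 1.
  α_5 = 3: Horner steps 4 → 4 → 2, so m(3) = 2.
  α_6 = 1: Horner steps 4 → 3 → 0, so m(1) = 0.
Codeword c = [4, 2, 1, 1, 2, 0] ∈ F_7^6.


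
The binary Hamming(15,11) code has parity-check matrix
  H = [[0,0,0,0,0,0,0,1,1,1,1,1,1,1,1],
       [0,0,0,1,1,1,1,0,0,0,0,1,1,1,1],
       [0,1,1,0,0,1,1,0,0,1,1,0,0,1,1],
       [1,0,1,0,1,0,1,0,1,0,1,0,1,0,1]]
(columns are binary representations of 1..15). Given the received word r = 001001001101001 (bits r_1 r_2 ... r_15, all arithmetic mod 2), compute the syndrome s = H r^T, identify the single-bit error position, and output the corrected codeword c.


s = (0, 1, 0, 1)^T, error position = 5, corrected codeword c = 001011001101001

Compute s = H r^T mod 2 one row at a time:
  s_1 = 0 + 1 + 1 + 0 + 1 + 0 + 0 + 1 = 4 ≡ 0 (mod 2).
  s_2 = 0 + 0 + 1 + 0 + 1 + 0 + 0 + 1 = 3 ≡ 1 (mod 2).
  s_3 = 0 + 1 + 1 + 0 + 1 + 0 + 0 + 1 = 4 ≡ 0 (mod 2).
  s_4 = 0 + 1 + 0 + 0 + 1 + 0 + 0 + 1 = 3 ≡ 1 (mod 2).
s = (0, 1, 0, 1)^T — this equals column 5 of H (binary 0101), so error is at position 5.
Correct: flip bit 5 of r = 001001001101001 to get c = 001011001101001.


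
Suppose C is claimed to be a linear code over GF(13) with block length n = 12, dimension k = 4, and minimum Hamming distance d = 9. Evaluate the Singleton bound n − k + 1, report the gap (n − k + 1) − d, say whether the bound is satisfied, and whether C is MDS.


Singleton RHS = n − k + 1 = 9, slack = 0, bound satisfied, MDS.

Singleton bound: d ≤ n − k + 1.
Here n = 12, k = 4, so n − k + 1 = 9.
Given d = 9, check d ≤ 9: YES.
Slack = (n − k + 1) − d = 0.
The code is MDS (slack = 0).
Description: the claimed parameters are [12, 4, 9]_13; such a code would be MDS (meets Singleton bound).


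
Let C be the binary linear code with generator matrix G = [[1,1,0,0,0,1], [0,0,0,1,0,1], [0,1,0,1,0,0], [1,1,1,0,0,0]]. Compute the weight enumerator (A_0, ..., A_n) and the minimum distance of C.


Weight distribution: A_0 = 1, A_1 = 1, A_2 = 6, A_3 = 6, A_4 = 1, A_5 = 1. Minimum distance d = 1.

Enumerate all 2^4 = 16 messages m ∈ F_2^4.
For each, compute codeword c = mG in F_2^6, then tally its weight.
  m = 0000 → c = 000000, weight = 0.
  m = 1000 → c = 110001, weight = 3.
  m = 0100 → c = 000101, weight = 2.
  m = 1100 → c = 110100, weight = 3.
  m = 0010 → c = 010100, weight = 2.
  m = 1010 → c = 100101, weight = 3.
  m = 0110 → c = 010001, weight = 2.
  m = 1110 → c = 100000, weight = 1.
  m = 0001 → c = 111000, weight = 3.
  m = 1001 → c = 001001, weight = 2.
  m = 0101 → c = 111101, weight = 5.
  m = 1101 → c = 001100, weight = 2.
  m = 0011 → c = 101100, weight = 3.
  m = 1011 → c = 011101, weight = 4.
  m = 0111 → c = 101001, weight = 3.
  m = 1111 → c = 011000, weight = 2.
Tally weights:
  weight 0: 1 codewords.
  weight 1: 1 codewords.
  weight 2: 6 codewords.
  weight 3: 6 codewords.
  weight 4: 1 codewords.
  weight 5: 1 codewords.
Minimum distance d = smallest w > 0 with A_w > 0 = 1.
Sanity: Σ A_w = 16 = 2^4 = 16 ✓.


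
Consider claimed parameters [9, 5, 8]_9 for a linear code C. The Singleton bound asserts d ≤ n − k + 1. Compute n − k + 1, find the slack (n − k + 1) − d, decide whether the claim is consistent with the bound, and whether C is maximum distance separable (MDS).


Singleton RHS = n − k + 1 = 5, slack = -3, bound violated (no such code; not MDS).

Singleton bound: d ≤ n − k + 1.
Here n = 9, k = 5, so n − k + 1 = 5.
Given d = 8, check d ≤ 5: NO.
Slack = (n − k + 1) − d = -3.
The slack is negative: d = 8 exceeds n − k + 1 = 5 by 3, so the Singleton bound is violated and no linear [9, 5, 8]_9 code can exist. In particular it is not MDS (MDS requires d = n − k + 1 exactly).
Description: the claimed parameters are [9, 5, 8]_9; such a code would be impossible (violates the Singleton bound).


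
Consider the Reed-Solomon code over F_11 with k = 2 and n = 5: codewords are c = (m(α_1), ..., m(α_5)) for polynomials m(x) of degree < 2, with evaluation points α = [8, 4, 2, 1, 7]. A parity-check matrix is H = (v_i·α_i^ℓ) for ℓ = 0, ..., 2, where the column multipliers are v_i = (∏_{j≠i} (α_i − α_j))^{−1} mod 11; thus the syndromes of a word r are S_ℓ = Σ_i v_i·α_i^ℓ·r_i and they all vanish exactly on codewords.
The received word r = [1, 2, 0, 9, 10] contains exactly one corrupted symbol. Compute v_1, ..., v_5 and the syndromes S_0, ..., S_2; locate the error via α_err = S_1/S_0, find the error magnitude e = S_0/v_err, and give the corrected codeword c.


S = (7, 6, 2), error at position 2, error magnitude e = 9, c = [1, 4, 0, 9, 10].

Step 1: column multipliers v_i = (∏_{j≠i}(α_i − α_j))^{−1} mod 11.
  i = 1 (α = 8): (8−4)(8−2)(8−1)(8−7) = 4·6·7·1 = 168 ≡ 3, so v_1 = 3^{−1} = 4 (mod 11).
  i = 2 (α = 4): (4−8)(4−2)(4−1)(4−7) = (−4)·2·3·(−3) = 72 ≡ 6, so v_2 = 6^{−1} = 2 (mod 11).
  i = 3 (α = 2): (2−8)(2−4)(2−1)(2−7) = (−6)·(−2)·1·(−5) = −60 ≡ 6, so v_3 = 6^{−1} = 2 (mod 11).
  i = 4 (α = 1): (1−8)(1−4)(1−2)(1−7) = (−7)·(−3)·(−1)·(−6) = 126 ≡ 5, so v_4 = 5^{−1} = 9 (mod 11).
  i = 5 (α = 7): (7−8)(7−4)(7−2)(7−1) = (−1)·3·5·6 = −90 ≡ 9, so v_5 = 9^{−1} = 5 (mod 11).
  v = [4, 2, 2, 9, 5].
Step 2: syndromes of r = [1, 2, 0, 9, 10] (all sums mod 11).
  S_0 = Σ v_i r_i = 4·1 + 2·2 + 2·0 + 9·9 + 5·10 = 139 ≡ 7.
  S_1 = Σ v_i α_i r_i = 4·8·1 + 2·4·2 + 2·2·0 + 9·1·9 + 5·7·10 = 479 ≡ 6.
  α_i^2 mod 11 = [9, 5, 4, 1, 5].
  S_2 = Σ v_i α_i^2 r_i = 4·9·1 + 2·5·2 + 2·4·0 + 9·1·9 + 5·5·10 = 387 ≡ 2.
  S = (7, 6, 2) ≠ 0, so r is not a codeword (an error is present).
Step 3: locate the error. For a single error e at position i, S_ℓ = v_i·e·α_i^ℓ, so α_err = S_1/S_0.
  S_0^{−1} = 7^{−1} = 8 (mod 11), so α_err = 6·8 = 48 ≡ 4 = α_2. Error position i = 2.
  Consistency check: S_2/S_1 = 2·2 = 4 ≡ 4 = α_err ✓ (single-error assumption holds).
Step 4: error magnitude e = S_0/v_2 = S_0·∏_{j≠2}(α_2 − α_j) = 7·6 = 42 ≡ 9 (mod 11).
Step 5: correct position 2: c_2 = r_2 − e = 2 − 9 ≡ 4 (mod 11). Hence c = [1, 4, 0, 9, 10].
  Check: interpolating c through the α_i gives m(x) = 7 + 2·x (degree < 2) with m(α_i) = c_i for every i, so c is indeed a codeword.


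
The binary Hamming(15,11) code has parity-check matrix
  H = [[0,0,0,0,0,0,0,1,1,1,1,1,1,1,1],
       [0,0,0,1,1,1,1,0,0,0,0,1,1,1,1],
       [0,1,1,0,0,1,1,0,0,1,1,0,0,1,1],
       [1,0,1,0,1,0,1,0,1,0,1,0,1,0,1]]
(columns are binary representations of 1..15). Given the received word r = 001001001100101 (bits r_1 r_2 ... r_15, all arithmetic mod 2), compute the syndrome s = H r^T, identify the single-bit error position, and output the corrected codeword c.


s = (0, 1, 0, 0)^T, error position = 4, corrected codeword c = 001101001100101

Compute s = H r^T mod 2 one row at a time:
  s_1 = 0 + 1 + 1 + 0 + 0 + 1 + 0 + 1 = 4 ≡ 0 (mod 2).
  s_2 = 0 + 0 + 1 + 0 + 0 + 1 + 0 + 1 = 3 ≡ 1 (mod 2).
  s_3 = 0 + 1 + 1 + 0 + 1 + 0 + 0 + 1 = 4 ≡ 0 (mod 2).
  s_4 = 0 + 1 + 0 + 0 + 1 + 0 + 1 + 1 = 4 ≡ 0 (mod 2).
s = (0, 1, 0, 0)^T — this equals column 4 of H (binary 0100), so error is at position 4.
Correct: flip bit 4 of r = 001001001100101 to get c = 001101001100101.


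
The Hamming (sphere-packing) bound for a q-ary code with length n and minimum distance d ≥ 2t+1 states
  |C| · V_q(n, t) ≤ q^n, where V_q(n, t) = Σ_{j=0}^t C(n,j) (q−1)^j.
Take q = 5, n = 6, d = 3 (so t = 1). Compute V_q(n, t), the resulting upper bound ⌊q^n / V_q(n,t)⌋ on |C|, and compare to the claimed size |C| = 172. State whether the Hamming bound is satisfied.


V_q(n, t) = 25, q^n = 15625, Hamming bound = 625, |C| = 172 ≤ bound (satisfied).

Step 1: Compute V_q(n, t) = Σ_{j=0}^1 C(n, j) (q−1)^j.
  j = 0: C(6,0)·(4)^0 = 1·1 = 1.
  j = 1: C(6,1)·(4)^1 = 6·4 = 24.
  V_q(n, t) = 1 + 24 = 25.
Step 2: q^n = 5^6 = 15625.
Step 3: Hamming bound ⌊q^n / V_q(n,t)⌋ = ⌊15625/25⌋ = 625.
Step 4: Compare |C| = 172 to 625: satisfied.
The claimed |C| lies below the Hamming bound.


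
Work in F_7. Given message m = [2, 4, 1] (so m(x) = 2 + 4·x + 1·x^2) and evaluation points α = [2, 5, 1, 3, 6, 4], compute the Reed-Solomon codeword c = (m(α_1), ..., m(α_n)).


c = [0, 5, 0, 2, 6, 6]

Message polynomial: m(x) = 2 + 4·x + 1·x^2 (mod 7).
For each evaluation point α_i, compute m(α_i) mod 7:
  α_1 = 2: Horner steps 1 → 6 → 0, so m(2) = 0.
  α_2 = 5: Horner steps 1 → 2 → 5, so m(5) = 5.
  α_3 = 1: Horner steps 1 → 5 → 0, so m(1) = 0.
  α_4 = 3: Horner steps 1 → 0 → 2, so m(3) = 2.
  α_5 = 6: Horner steps 1 → 3 → 6, so m(6) = 6.
  α_6 = 4: Horner steps 1 → 1 → 6, so m(4) = 6.
Codeword c = [0, 5, 0, 2, 6, 6] ∈ F_7^6.


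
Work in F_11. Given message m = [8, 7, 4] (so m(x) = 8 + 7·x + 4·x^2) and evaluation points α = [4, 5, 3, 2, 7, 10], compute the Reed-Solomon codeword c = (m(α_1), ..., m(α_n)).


c = [1, 0, 10, 5, 0, 5]

Message polynomial: m(x) = 8 + 7·x + 4·x^2 (mod 11).
For each evaluation point α_i, compute m(α_i) mod 11:
  α_1 = 4: Horner steps 4 → 1 → 1, so m(4) = 1.
  α_2 = 5: Horner steps 4 → 5 → 0, so m(5) = 0.
  α_3 = 3: Horner steps 4 → 8 → 10, so m(3) = 10.
  α_4 = 2: Horner steps 4 → 4 → 5, so m(2) = 5.
  α_5 = 7: Horner steps 4 → 2 → 0, so m(7) = 0.
  α_6 = 10: Horner steps 4 → 3 → 5, so m(10) = 5.
Codeword c = [1, 0, 10, 5, 0, 5] ∈ F_11^6.


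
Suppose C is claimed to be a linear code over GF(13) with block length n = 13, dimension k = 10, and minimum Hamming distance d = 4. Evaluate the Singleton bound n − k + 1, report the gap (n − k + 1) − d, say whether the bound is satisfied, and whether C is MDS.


Singleton RHS = n − k + 1 = 4, slack = 0, bound satisfied, MDS.

Singleton bound: d ≤ n − k + 1.
Here n = 13, k = 10, so n − k + 1 = 4.
Given d = 4, check d ≤ 4: YES.
Slack = (n − k + 1) − d = 0.
The code is MDS (slack = 0).
Description: the claimed parameters are [13, 10, 4]_13; such a code would be MDS (meets Singleton bound).


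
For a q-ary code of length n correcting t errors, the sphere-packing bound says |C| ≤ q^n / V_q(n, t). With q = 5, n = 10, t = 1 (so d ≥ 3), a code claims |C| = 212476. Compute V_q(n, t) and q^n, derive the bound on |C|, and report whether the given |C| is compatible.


V_q(n, t) = 41, q^n = 9765625, Hamming bound = 238185, |C| = 212476 ≤ bound (satisfied).

Step 1: Compute V_q(n, t) = Σ_{j=0}^1 C(n, j) (q−1)^j.
  j = 0: C(10,0)·(4)^0 = 1·1 = 1.
  j = 1: C(10,1)·(4)^1 = 10·4 = 40.
  V_q(n, t) = 1 + 40 = 41.
Step 2: q^n = 5^10 = 9765625.
Step 3: Hamming bound ⌊q^n / V_q(n,t)⌋ = ⌊9765625/41⌋ = 238185.
Step 4: Compare |C| = 212476 to 238185: satisfied.
The claimed |C| lies below the Hamming bound.


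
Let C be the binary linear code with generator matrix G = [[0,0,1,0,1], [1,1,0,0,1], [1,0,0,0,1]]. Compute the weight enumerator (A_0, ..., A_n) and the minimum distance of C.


Weight distribution: A_0 = 1, A_1 = 1, A_2 = 3, A_3 = 3. Minimum distance d = 1.

Enumerate all 2^3 = 8 messages m ∈ F_2^3.
For each, compute codeword c = mG in F_2^5, then tally its weight.
  m = 000 → c = 00000, weight = 0.
  m = 100 → c = 00101, weight = 2.
  m = 010 → c = 11001, weight = 3.
  m = 110 → c = 11100, weight = 3.
  m = 001 → c = 10001, weight = 2.
  m = 101 → c = 10100, weight = 2.
  m = 011 → c = 01000, weight = 1.
  m = 111 → c = 01101, weight = 3.
Tally weights:
  weight 0: 1 codewords.
  weight 1: 1 codewords.
  weight 2: 3 codewords.
  weight 3: 3 codewords.
Minimum distance d = smallest w > 0 with A_w > 0 = 1.
Sanity: Σ A_w = 8 = 2^3 = 8 ✓.


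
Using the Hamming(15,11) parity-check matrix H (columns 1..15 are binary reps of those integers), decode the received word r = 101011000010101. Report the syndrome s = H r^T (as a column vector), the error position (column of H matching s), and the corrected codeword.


s = (1, 0, 0, 0)^T, error position = 8, corrected codeword c = 101011010010101

Compute s = H r^T mod 2 one row at a time:
  s_1 = 0 + 0 + 0 + 1 + 0 + 1 + 0 + 1 = 3 ≡ 1 (mod 2).
  s_2 = 0 + 1 + 1 + 0 + 0 + 1 + 0 + 1 = 4 ≡ 0 (mod 2).
  s_3 = 0 + 1 + 1 + 0 + 0 + 1 + 0 + 1 = 4 ≡ 0 (mod 2).
  s_4 = 1 + 1 + 1 + 0 + 0 + 1 + 1 + 1 = 6 ≡ 0 (mod 2).
s = (1, 0, 0, 0)^T — this equals column 8 of H (binary 1000), so error is at position 8.
Correct: flip bit 8 of r = 101011000010101 to get c = 101011010010101.


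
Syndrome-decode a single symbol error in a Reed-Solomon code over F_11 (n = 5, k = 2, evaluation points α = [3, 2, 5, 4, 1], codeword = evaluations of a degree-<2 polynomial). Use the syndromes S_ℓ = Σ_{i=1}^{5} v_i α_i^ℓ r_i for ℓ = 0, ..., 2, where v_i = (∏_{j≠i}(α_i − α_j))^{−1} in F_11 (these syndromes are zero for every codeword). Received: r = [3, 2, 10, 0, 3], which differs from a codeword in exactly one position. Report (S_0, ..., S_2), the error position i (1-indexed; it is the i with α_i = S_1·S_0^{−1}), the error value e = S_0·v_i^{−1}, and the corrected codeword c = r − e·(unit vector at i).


S = (6, 7, 10), error at position 1, error magnitude e = 2, c = [1, 2, 10, 0, 3].

Step 1: column multipliers v_i = (∏_{j≠i}(α_i − α_j))^{−1} mod 11.
  i = 1 (α = 3): (3−2)(3−5)(3−4)(3−1) = 1·(−2)·(−1)·2 = 4 ≡ 4, so v_1 = 4^{−1} = 3 (mod 11).
  i = 2 (α = 2): (2−3)(2−5)(2−4)(2−1) = (−1)·(−3)·(−2)·1 = −6 ≡ 5, so v_2 = 5^{−1} = 9 (mod 11).
  i = 3 (α = 5): (5−3)(5−2)(5−4)(5−1) = 2·3·1·4 = 24 ≡ 2, so v_3 = 2^{−1} = 6 (mod 11).
  i = 4 (α = 4): (4−3)(4−2)(4−5)(4−1) = 1·2·(−1)·3 = −6 ≡ 5, so v_4 = 5^{−1} = 9 (mod 11).
  i = 5 (α = 1): (1−3)(1−2)(1−5)(1−4) = (−2)·(−1)·(−4)·(−3) = 24 ≡ 2, so v_5 = 2^{−1} = 6 (mod 11).
  v = [3, 9, 6, 9, 6].
Step 2: syndromes of r = [3, 2, 10, 0, 3] (all sums mod 11).
  S_0 = Σ v_i r_i = 3·3 + 9·2 + 6·10 + 9·0 + 6·3 = 105 ≡ 6.
  S_1 = Σ v_i α_i r_i = 3·3·3 + 9·2·2 + 6·5·10 + 9·4·0 + 6·1·3 = 381 ≡ 7.
  α_i^2 mod 11 = [9, 4, 3, 5, 1].
  S_2 = Σ v_i α_i^2 r_i = 3·9·3 + 9·4·2 + 6·3·10 + 9·5·0 + 6·1·3 = 351 ≡ 10.
  S = (6, 7, 10) ≠ 0, so r is not a codeword (an error is present).
Step 3: locate the error. For a single error e at position i, S_ℓ = v_i·e·α_i^ℓ, so α_err = S_1/S_0.
  S_0^{−1} = 6^{−1} = 2 (mod 11), so α_err = 7·2 = 14 ≡ 3 = α_1. Error position i = 1.
  Consistency check: S_2/S_1 = 10·8 = 80 ≡ 3 = α_err ✓ (single-error assumption holds).
Step 4: error magnitude e = S_0/v_1 = S_0·∏_{j≠1}(α_1 − α_j) = 6·4 = 24 ≡ 2 (mod 11).
Step 5: correct position 1: c_1 = r_1 − e = 3 − 2 ≡ 1 (mod 11). Hence c = [1, 2, 10, 0, 3].
  Check: interpolating c through the α_i gives m(x) = 4 + 10·x (degree < 2) with m(α_i) = c_i for every i, so c is indeed a codeword.


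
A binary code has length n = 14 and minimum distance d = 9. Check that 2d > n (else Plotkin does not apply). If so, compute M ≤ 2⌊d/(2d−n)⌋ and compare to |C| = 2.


Plotkin bound M ≤ 4; given |C| = 2 ≤ bound (satisfied).

Check applicability: 2d = 18, n = 14.
2d − n = 4 > 0, so Plotkin applies.
Compute d/(2d−n) = 9/4 ≈ 2.2500.
⌊d/(2d−n)⌋ = 2.
Plotkin bound: M ≤ 2·2 = 4.
Given |C| = 2, check: satisfied.
This |C| is below the Plotkin bound.


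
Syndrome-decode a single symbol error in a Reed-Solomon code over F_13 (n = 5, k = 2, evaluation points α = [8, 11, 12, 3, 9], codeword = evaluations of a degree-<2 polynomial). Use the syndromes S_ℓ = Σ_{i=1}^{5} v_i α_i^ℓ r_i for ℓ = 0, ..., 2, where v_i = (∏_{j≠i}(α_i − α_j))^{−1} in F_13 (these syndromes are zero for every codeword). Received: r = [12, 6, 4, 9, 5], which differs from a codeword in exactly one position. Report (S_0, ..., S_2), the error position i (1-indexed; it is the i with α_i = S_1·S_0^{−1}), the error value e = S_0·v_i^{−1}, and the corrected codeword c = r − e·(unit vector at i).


S = (6, 2, 5), error at position 5, error magnitude e = 8, c = [12, 6, 4, 9, 10].

Step 1: column multipliers v_i = (∏_{j≠i}(α_i − α_j))^{−1} mod 13.
  i = 1 (α = 8): (8−11)(8−12)(8−3)(8−9) = (−3)·(−4)·5·(−1) = −60 ≡ 5, so v_1 = 5^{−1} = 8 (mod 13).
  i = 2 (α = 11): (11−8)(11−12)(11−3)(11−9) = 3·(−1)·8·2 = −48 ≡ 4, so v_2 = 4^{−1} = 10 (mod 13).
  i = 3 (α = 12): (12−8)(12−11)(12−3)(12−9) = 4·1·9·3 = 108 ≡ 4, so v_3 = 4^{−1} = 10 (mod 13).
  i = 4 (α = 3): (3−8)(3−11)(3−12)(3−9) = (−5)·(−8)·(−9)·(−6) = 2160 ≡ 2, so v_4 = 2^{−1} = 7 (mod 13).
  i = 5 (α = 9): (9−8)(9−11)(9−12)(9−3) = 1·(−2)·(−3)·6 = 36 ≡ 10, so v_5 = 10^{−1} = 4 (mod 13).
  v = [8, 10, 10, 7, 4].
Step 2: syndromes of r = [12, 6, 4, 9, 5] (all sums mod 13).
  S_0 = Σ v_i r_i = 8·12 + 10·6 + 10·4 + 7·9 + 4·5 = 279 ≡ 6.
  S_1 = Σ v_i α_i r_i = 8·8·12 + 10·11·6 + 10·12·4 + 7·3·9 + 4·9·5 = 2277 ≡ 2.
  α_i^2 mod 13 = [12, 4, 1, 9, 3].
  S_2 = Σ v_i α_i^2 r_i = 8·12·12 + 10·4·6 + 10·1·4 + 7·9·9 + 4·3·5 = 2059 ≡ 5.
  S = (6, 2, 5) ≠ 0, so r is not a codeword (an error is present).
Step 3: locate the error. For a single error e at position i, S_ℓ = v_i·e·α_i^ℓ, so α_err = S_1/S_0.
  S_0^{−1} = 6^{−1} = 11 (mod 13), so α_err = 2·11 = 22 ≡ 9 = α_5. Error position i = 5.
  Consistency check: S_2/S_1 = 5·7 = 35 ≡ 9 = α_err ✓ (single-error assumption holds).
Step 4: error magnitude e = S_0/v_5 = S_0·∏_{j≠5}(α_5 − α_j) = 6·10 = 60 ≡ 8 (mod 13).
Step 5: correct position 5: c_5 = r_5 − e = 5 − 8 ≡ 10 (mod 13). Hence c = [12, 6, 4, 9, 10].
  Check: interpolating c through the α_i gives m(x) = 2 + 11·x (degree < 2) with m(α_i) = c_i for every i, so c is indeed a codeword.
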